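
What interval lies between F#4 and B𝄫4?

doubly diminished fourth

Counting letters F–G–A–B gives a fourth.
F#→Bbb = 3 semitones, 2 narrower than the perfect fourth (5), so doubly diminished.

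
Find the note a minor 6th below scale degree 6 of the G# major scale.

Scale degree 6 of G# major is E#.
A minor sixth (8 semitones) below E# lands on the letter G, giving G##.

G##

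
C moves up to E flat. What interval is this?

Counting letters C–D–E gives a third.
C→Eb = 3 semitones, 1 narrower than the major third (4), so minor.

minor third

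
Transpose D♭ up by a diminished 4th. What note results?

Gbb

D up a perfect fourth is G, so the target letter is G.
From Db, a diminished fourth is 4 semitones up: Gbb.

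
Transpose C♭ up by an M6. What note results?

A sixth above C lands on the letter A.
A major sixth spans 9 semitones, so Cb moves to pitch class 8. On the letter A that is Ab.

Ab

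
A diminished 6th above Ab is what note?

Fbb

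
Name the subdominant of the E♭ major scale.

Ab

The Eb major scale runs Eb F G Ab Bb C D.
Degree 4 is Ab.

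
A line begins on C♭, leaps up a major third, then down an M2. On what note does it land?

Db

A major third up from Cb is Eb (letter E, 4 semitones up).
A major second down from Eb is Db (letter D, 2 semitones down).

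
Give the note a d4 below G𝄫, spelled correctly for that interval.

Db

A fourth below G lands on the letter D.
A diminished fourth spans 4 semitones, so Gbb moves to pitch class 1. On the letter D that is Db.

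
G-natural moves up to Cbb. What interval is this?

The letter names run G→C, a span of 3 letter steps, so the interval is some kind of fourth.
G to Cbb is 3 semitones. A perfect fourth is 5, so 3 makes it doubly diminished.

doubly diminished fourth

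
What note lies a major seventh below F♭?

Gbb

F down a major seventh is Gb, so the target letter is G.
From Fb, a major seventh is 11 semitones down: Gbb.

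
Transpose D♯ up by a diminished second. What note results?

Eb

A second above D lands on the letter E.
A diminished second spans 0 semitones, so D# moves to pitch class 3. On the letter E that is Eb.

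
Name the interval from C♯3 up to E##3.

The letter names run C→E, a span of 2 letter steps, so the interval is some kind of third.
C# to E## is 5 semitones. A major third is 4, so 5 makes it augmented.

augmented third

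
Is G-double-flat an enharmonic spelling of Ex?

Two spellings are enharmonically equivalent only if they share a pitch class.
Here Gbb → 5, E## → 6; 5 ≠ 6, so they are not.

No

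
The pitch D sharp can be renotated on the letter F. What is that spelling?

Plain F sits 2 semitones above D#, so on the letter F the same pitch needs a double flat: Fbb.

Fbb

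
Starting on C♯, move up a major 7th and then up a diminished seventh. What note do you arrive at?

A

A major seventh up from C# is B# (letter B, 11 semitones up).
A diminished seventh up from B# is A (letter A, 9 semitones up).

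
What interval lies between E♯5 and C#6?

Counting letters E–F–G–A–B–C gives a sixth.
E#→C# = 8 semitones, 1 narrower than the major sixth (9), so minor.

minor sixth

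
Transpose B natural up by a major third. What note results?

B up a major third is D#, so the target letter is D.
From B, a major third is 4 semitones up: D#.

D#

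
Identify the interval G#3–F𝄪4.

major seventh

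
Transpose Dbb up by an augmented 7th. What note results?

D up a major seventh is C#, so the target letter is C.
From Dbb, an augmented seventh is 12 semitones up: C.

C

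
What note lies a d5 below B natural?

B down a perfect fifth is E, so the target letter is E.
From B, a diminished fifth is 6 semitones down: E#.

E#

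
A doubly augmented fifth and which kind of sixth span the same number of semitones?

major

A doubly augmented fifth spans 9 semitones.
A sixth spanning 9 semitones is major (the major sixth is 9).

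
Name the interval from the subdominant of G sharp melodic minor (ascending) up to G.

diminished fifth

The subdominant of G# melodic minor (ascending) is C#.
C# up to G: letters C→G make it a fifth; 6 semitones makes it diminished.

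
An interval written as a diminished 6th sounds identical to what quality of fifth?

perfect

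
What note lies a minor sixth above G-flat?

A sixth above G lands on the letter E.
A minor sixth spans 8 semitones, so Gb moves to pitch class 2. On the letter E that is Ebb.

Ebb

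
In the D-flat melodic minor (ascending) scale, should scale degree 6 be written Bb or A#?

Bb

Each scale degree takes a distinct letter name. Degree 6 of a scale on D must use the letter B.
Bb and A# are enharmonically the same pitch, but only Bb uses the letter B, so it is the correct spelling here.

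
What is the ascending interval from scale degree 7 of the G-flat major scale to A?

major third

Scale degree 7 of Gb major is F.
F up to A: letters F→A make it a third; 4 semitones makes it major.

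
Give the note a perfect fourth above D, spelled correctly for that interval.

A fourth above D lands on the letter G.
A perfect fourth spans 5 semitones, so D moves to pitch class 7. On the letter G that is G.

G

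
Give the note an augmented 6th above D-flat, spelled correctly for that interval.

A sixth above D lands on the letter B.
An augmented sixth spans 10 semitones, so Db moves to pitch class 11. On the letter B that is B.

B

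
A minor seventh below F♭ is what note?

A seventh below F lands on the letter G.
A minor seventh spans 10 semitones, so Fb moves to pitch class 6. On the letter G that is Gb.

Gb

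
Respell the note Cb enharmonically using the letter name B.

Plain B sits at the same pitch as Cb, so on the letter B the same pitch needs a natural: B.

B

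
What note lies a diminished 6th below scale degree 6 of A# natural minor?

A##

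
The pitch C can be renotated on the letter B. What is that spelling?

B#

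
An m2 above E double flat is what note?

Fbb

E up a major second is F#, so the target letter is F.
From Ebb, a minor second is 1 semitone up: Fbb.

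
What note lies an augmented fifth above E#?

E up a perfect fifth is B, so the target letter is B.
From E#, an augmented fifth is 8 semitones up: B##.

B##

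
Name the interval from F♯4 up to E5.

minor seventh

Counting letters F–G–A–B–C–D–E gives a seventh.
F#→E = 10 semitones, 1 narrower than the major seventh (11), so minor.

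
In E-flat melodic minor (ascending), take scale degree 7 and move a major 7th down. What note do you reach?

Scale degree 7 of Eb melodic minor (ascending) is D.
A major seventh (11 semitones) below D lands on the letter E, giving Eb.

Eb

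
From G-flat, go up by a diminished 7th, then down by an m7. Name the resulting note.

A diminished seventh up from Gb is Fbb (letter F, 9 semitones up).
A minor seventh down from Fbb is Gbb (letter G, 10 semitones down).

Gbb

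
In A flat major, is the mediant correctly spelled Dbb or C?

Each scale degree takes a distinct letter name. Degree 3 of a scale on A must use the letter C.
C and Dbb are enharmonically the same pitch, but only C uses the letter C, so it is the correct spelling here.

C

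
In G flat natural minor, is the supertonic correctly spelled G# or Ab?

Ab

Each scale degree takes a distinct letter name. Degree 2 of a scale on G must use the letter A.
Ab and G# are enharmonically the same pitch, but only Ab uses the letter A, so it is the correct spelling here.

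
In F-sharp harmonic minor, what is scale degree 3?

A

Degree 3 takes the letter 2 steps above F, which is A.
In harmonic minor, degree 3 sits 3 semitones above the tonic. F# + 3 semitones is pitch class 9, spelled on A as A.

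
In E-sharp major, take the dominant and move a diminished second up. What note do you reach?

The dominant of E# major is B#.
A diminished second (0 semitones) above B# lands on the letter C, giving C.

C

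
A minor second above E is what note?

F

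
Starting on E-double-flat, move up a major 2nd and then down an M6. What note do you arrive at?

A major second up from Ebb is Fb (letter F, 2 semitones up).
A major sixth down from Fb is Abb (letter A, 9 semitones down).

Abb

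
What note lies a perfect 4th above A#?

A up a perfect fourth is D, so the target letter is D.
From A#, a perfect fourth is 5 semitones up: D#.

D#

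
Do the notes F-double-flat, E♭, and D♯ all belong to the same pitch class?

Fbb is pitch class 3; Eb is pitch class 3; D# is pitch class 3.
All spellings map to pitch class 3, so they are enharmonically equivalent.

Yes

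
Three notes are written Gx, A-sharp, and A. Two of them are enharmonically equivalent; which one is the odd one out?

A#

In 12-tone equal temperament, enharmonic equivalents share a pitch class. G## is pitch class 9; A# is pitch class 10; A is pitch class 9.
G## and A share pitch class 9, while A# is pitch class 10.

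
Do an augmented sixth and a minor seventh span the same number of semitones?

An augmented sixth spans 10 semitones; a minor seventh spans 10.
They are enharmonically equivalent.

Yes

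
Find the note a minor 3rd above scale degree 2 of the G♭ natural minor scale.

Cb

Scale degree 2 of Gb natural minor is Ab.
A minor third (3 semitones) above Ab lands on the letter C, giving Cb.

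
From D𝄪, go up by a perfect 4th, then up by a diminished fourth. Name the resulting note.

C#

A perfect fourth up from D## is G## (letter G, 5 semitones up).
A diminished fourth up from G## is C# (letter C, 4 semitones up).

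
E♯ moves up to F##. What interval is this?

major second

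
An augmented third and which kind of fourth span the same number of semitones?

An augmented third spans 5 semitones.
A fourth spanning 5 semitones is perfect (the perfect fourth is 5).

perfect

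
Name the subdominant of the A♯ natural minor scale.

D#

Degree 4 takes the letter 3 steps above A, which is D.
In natural minor, degree 4 sits 5 semitones above the tonic. A# + 5 semitones is pitch class 3, spelled on D as D#.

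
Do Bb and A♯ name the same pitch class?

Yes

Bb is pitch class 10; A# is pitch class 10.
All spellings map to pitch class 10, so they are enharmonically equivalent.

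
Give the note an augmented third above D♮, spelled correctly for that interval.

F##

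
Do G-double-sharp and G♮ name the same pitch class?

Two spellings are enharmonically equivalent only if they share a pitch class.
Here G## → 9, G → 7; 7 ≠ 9, so they are not.

No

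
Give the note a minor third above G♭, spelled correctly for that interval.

Bbb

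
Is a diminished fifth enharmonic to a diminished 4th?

A diminished fifth spans 6 semitones; a diminished fourth spans 4.
The spans differ, so they are not enharmonic equivalents.

No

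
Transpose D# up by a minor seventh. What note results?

C#

D up a major seventh is C#, so the target letter is C.
From D#, a minor seventh is 10 semitones up: C#.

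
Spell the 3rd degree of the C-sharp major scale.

Degree 3 takes the letter 2 steps above C, which is E.
In major, degree 3 sits 4 semitones above the tonic. C# + 4 semitones is pitch class 5, spelled on E as E#.

E#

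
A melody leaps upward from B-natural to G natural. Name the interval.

The letter names run B→G, a span of 5 letter steps, so the interval is some kind of sixth.
B to G is 8 semitones. A major sixth is 9, so 8 makes it minor.

minor sixth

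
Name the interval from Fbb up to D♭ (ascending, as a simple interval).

Counting letters F–G–A–B–C–D gives a sixth.
Fbb→Db = 10 semitones, 1 wider than the major sixth (9), so augmented.

augmented sixth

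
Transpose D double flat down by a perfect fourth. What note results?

Abb

D down a perfect fourth is A, so the target letter is A.
From Dbb, a perfect fourth is 5 semitones down: Abb.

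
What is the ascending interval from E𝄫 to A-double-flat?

Counting letters E–F–G–A gives a fourth.
Ebb→Abb = 5 semitones, exactly the perfect fourth.

perfect fourth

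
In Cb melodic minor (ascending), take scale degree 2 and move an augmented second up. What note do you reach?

E

Scale degree 2 of Cb melodic minor (ascending) is Db.
An augmented second (3 semitones) above Db lands on the letter E, giving E.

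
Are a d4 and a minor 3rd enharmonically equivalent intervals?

No

A diminished fourth spans 4 semitones; a minor third spans 3.
The spans differ, so they are not enharmonic equivalents.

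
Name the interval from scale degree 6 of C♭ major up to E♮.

Scale degree 6 of Cb major is Ab.
Ab up to E: letters A→E make it a fifth; 8 semitones makes it augmented.

augmented fifth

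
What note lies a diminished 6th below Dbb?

A sixth below D lands on the letter F.
A diminished sixth spans 7 semitones, so Dbb moves to pitch class 5. On the letter F that is F.

F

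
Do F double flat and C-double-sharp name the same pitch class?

No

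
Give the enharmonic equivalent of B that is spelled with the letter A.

B is pitch class 11. The letter A alone is pitch class 9.
To reach pitch class 11 from A requires an offset of +2 semitones, i.e. double sharp: A##.

A##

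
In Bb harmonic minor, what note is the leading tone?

The Bb harmonic minor scale runs Bb C Db Eb F Gb A.
Degree 7 is A.

A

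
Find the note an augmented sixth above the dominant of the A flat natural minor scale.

C#

The dominant of Ab natural minor is Eb.
An augmented sixth (10 semitones) above Eb lands on the letter C, giving C#.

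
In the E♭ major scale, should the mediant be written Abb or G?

Each scale degree takes a distinct letter name. Degree 3 of a scale on E must use the letter G.
G and Abb are enharmonically the same pitch, but only G uses the letter G, so it is the correct spelling here.

G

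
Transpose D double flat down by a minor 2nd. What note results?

D down a major second is C, so the target letter is C.
From Dbb, a minor second is 1 semitone down: Cb.

Cb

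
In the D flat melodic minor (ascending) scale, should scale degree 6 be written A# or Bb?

Bb

Each scale degree takes a distinct letter name. Degree 6 of a scale on D must use the letter B.
Bb and A# are enharmonically the same pitch, but only Bb uses the letter B, so it is the correct spelling here.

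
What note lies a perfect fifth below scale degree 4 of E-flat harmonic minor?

Scale degree 4 of Eb harmonic minor is Ab.
A perfect fifth (7 semitones) below Ab lands on the letter D, giving Db.

Db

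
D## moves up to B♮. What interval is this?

The letter names run D→B, a span of 5 letter steps, so the interval is some kind of sixth.
D## to B is 7 semitones. A major sixth is 9, so 7 makes it diminished.

diminished sixth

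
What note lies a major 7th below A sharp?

A seventh below A lands on the letter B.
A major seventh spans 11 semitones, so A# moves to pitch class 11. On the letter B that is B.

B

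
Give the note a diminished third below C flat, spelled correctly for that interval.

A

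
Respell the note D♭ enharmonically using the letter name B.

Plain B sits 2 semitones below Db, so on the letter B the same pitch needs a double sharp: B##.

B##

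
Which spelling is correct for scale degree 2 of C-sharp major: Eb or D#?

Each scale degree takes a distinct letter name. Degree 2 of a scale on C must use the letter D.
D# and Eb are enharmonically the same pitch, but only D# uses the letter D, so it is the correct spelling here.

D#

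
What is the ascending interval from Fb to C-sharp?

The letter names run F→C, a span of 4 letter steps, so the interval is some kind of fifth.
Fb to C# is 9 semitones. A perfect fifth is 7, so 9 makes it doubly augmented.

doubly augmented fifth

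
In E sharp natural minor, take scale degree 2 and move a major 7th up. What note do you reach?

Scale degree 2 of E# natural minor is F##.
A major seventh (11 semitones) above F## lands on the letter E, giving E##.

E##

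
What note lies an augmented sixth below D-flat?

Fbb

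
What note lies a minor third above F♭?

Abb

F up a major third is A, so the target letter is A.
From Fb, a minor third is 3 semitones up: Abb.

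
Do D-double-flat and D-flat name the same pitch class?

Two spellings are enharmonically equivalent only if they share a pitch class.
Here Dbb → 0, Db → 1; 0 ≠ 1, so they are not.

No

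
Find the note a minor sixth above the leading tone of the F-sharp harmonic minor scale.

C#

The leading tone of F# harmonic minor is E#.
A minor sixth (8 semitones) above E# lands on the letter C, giving C#.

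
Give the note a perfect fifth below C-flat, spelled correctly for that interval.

Fb

A fifth below C lands on the letter F.
A perfect fifth spans 7 semitones, so Cb moves to pitch class 4. On the letter F that is Fb.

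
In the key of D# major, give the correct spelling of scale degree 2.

E#

The D# major scale runs D# E# F## G# A# B# C##.
Degree 2 is E#.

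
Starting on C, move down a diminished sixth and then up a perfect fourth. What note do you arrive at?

A diminished sixth down from C is E# (letter E, 7 semitones down).
A perfect fourth up from E# is A# (letter A, 5 semitones up).

A#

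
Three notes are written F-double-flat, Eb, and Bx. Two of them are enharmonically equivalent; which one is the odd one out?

B##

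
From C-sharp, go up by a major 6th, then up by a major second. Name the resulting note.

B#

A major sixth up from C# is A# (letter A, 9 semitones up).
A major second up from A# is B# (letter B, 2 semitones up).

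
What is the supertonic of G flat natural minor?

Ab

The Gb natural minor scale runs Gb Ab Bbb Cb Db Ebb Fb.
Degree 2 is Ab.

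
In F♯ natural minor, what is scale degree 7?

E

The F# natural minor scale runs F# G# A B C# D E.
Degree 7 is E.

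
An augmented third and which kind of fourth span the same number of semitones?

perfect

An augmented third spans 5 semitones.
A fourth spanning 5 semitones is perfect (the perfect fourth is 5).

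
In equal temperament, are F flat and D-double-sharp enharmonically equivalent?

Yes

Fb = pitch class 4 and D## = pitch class 4 — the same pitch class, so they are enharmonic equivalents.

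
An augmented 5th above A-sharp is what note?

E##

A fifth above A lands on the letter E.
An augmented fifth spans 8 semitones, so A# moves to pitch class 6. On the letter E that is E##.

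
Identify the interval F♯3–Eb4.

diminished seventh

Counting letters F–G–A–B–C–D–E gives a seventh.
F#→Eb = 9 semitones, 2 narrower than the major seventh (11), so diminished.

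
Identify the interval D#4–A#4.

perfect fifth

Counting letters D–E–F–G–A gives a fifth.
D#→A# = 7 semitones, exactly the perfect fifth.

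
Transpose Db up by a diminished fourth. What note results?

Gbb

D up a perfect fourth is G, so the target letter is G.
From Db, a diminished fourth is 4 semitones up: Gbb.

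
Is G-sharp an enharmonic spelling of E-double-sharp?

No

G# is pitch class 8; E## is pitch class 6.
The pitch classes differ (8 vs. 6), so they are not enharmonic equivalents.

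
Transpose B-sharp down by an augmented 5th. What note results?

B down a perfect fifth is E, so the target letter is E.
From B#, an augmented fifth is 8 semitones down: E.

E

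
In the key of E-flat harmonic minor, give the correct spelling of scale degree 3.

Gb

Degree 3 takes the letter 2 steps above E, which is G.
In harmonic minor, degree 3 sits 3 semitones above the tonic. Eb + 3 semitones is pitch class 6, spelled on G as Gb.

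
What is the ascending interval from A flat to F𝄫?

diminished sixth

Counting letters A–B–C–D–E–F gives a sixth.
Ab→Fbb = 7 semitones, 2 narrower than the major sixth (9), so diminished.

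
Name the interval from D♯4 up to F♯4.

The letter names run D→F, a span of 2 letter steps, so the interval is some kind of third.
D# to F# is 3 semitones. A major third is 4, so 3 makes it minor.

minor third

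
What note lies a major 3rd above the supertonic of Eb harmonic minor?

The supertonic of Eb harmonic minor is F.
A major third (4 semitones) above F lands on the letter A, giving A.

A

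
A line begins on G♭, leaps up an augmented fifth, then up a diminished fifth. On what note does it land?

Ab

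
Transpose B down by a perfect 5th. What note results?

E

B down a perfect fifth is E, so the target letter is E.
From B, a perfect fifth is 7 semitones down: E.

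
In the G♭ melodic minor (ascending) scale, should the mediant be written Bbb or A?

Bbb

Each scale degree takes a distinct letter name. Degree 3 of a scale on G must use the letter B.
Bbb and A are enharmonically the same pitch, but only Bbb uses the letter B, so it is the correct spelling here.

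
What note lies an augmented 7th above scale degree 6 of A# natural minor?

Scale degree 6 of A# natural minor is F#.
An augmented seventh (12 semitones) above F# lands on the letter E, giving E##.

E##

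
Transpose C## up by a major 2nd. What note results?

C up a major second is D, so the target letter is D.
From C##, a major second is 2 semitones up: D##.

D##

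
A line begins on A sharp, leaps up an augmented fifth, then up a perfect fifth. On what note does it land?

An augmented fifth up from A# is E## (letter E, 8 semitones up).
A perfect fifth up from E## is B## (letter B, 7 semitones up).

B##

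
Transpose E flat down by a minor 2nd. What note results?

D

E down a major second is D, so the target letter is D.
From Eb, a minor second is 1 semitone down: D.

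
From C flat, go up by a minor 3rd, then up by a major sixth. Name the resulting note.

Cb

A minor third up from Cb is Ebb (letter E, 3 semitones up).
A major sixth up from Ebb is Cb (letter C, 9 semitones up).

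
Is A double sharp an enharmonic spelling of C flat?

Yes

A## is pitch class 11; Cb is pitch class 11.
All spellings map to pitch class 11, so they are enharmonically equivalent.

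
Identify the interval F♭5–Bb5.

augmented fourth

Counting letters F–G–A–B gives a fourth.
Fb→Bb = 6 semitones, 1 wider than the perfect fourth (5), so augmented.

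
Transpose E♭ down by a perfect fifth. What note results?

Ab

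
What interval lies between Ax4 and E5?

doubly diminished fifth

The letter names run A→E, a span of 4 letter steps, so the interval is some kind of fifth.
A## to E is 5 semitones. A perfect fifth is 7, so 5 makes it doubly diminished.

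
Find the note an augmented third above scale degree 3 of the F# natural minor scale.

Scale degree 3 of F# natural minor is A.
An augmented third (5 semitones) above A lands on the letter C, giving C##.

C##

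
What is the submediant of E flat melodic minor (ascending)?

C

Degree 6 takes the letter 5 steps above E, which is C.
In melodic minor (ascending), degree 6 sits 9 semitones above the tonic. Eb + 9 semitones is pitch class 0, spelled on C as C.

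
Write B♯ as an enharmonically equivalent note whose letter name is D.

Dbb

Plain D sits 2 semitones above B#, so on the letter D the same pitch needs a double flat: Dbb.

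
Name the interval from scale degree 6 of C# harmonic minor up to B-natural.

Scale degree 6 of C# harmonic minor is A.
A up to B: letters A→B make it a second; 2 semitones makes it major.

major second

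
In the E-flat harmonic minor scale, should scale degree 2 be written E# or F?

Each scale degree takes a distinct letter name. Degree 2 of a scale on E must use the letter F.
F and E# are enharmonically the same pitch, but only F uses the letter F, so it is the correct spelling here.

F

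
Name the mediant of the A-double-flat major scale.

Degree 3 takes the letter 2 steps above A, which is C.
In major, degree 3 sits 4 semitones above the tonic. Abb + 4 semitones is pitch class 11, spelled on C as Cb.

Cb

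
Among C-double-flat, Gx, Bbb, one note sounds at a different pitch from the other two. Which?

Cbb

In 12-tone equal temperament, enharmonic equivalents share a pitch class. Cbb is pitch class 10; G## is pitch class 9; Bbb is pitch class 9.
G## and Bbb share pitch class 9, while Cbb is pitch class 10.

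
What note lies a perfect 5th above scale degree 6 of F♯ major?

Scale degree 6 of F# major is D#.
A perfect fifth (7 semitones) above D# lands on the letter A, giving A#.

A#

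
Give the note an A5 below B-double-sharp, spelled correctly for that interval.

A fifth below B lands on the letter E.
An augmented fifth spans 8 semitones, so B## moves to pitch class 5. On the letter E that is E#.

E#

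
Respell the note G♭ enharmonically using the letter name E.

Gb is pitch class 6. The letter E alone is pitch class 4.
To reach pitch class 6 from E requires an offset of +2 semitones, i.e. double sharp: E##.

E##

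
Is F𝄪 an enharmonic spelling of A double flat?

F## = pitch class 7 and Abb = pitch class 7 — the same pitch class, so they are enharmonic equivalents.

Yes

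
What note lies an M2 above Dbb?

Ebb

A second above D lands on the letter E.
A major second spans 2 semitones, so Dbb moves to pitch class 2. On the letter E that is Ebb.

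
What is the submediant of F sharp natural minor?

D

The F# natural minor scale runs F# G# A B C# D E.
Degree 6 is D.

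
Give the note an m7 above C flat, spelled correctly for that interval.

Bbb

A seventh above C lands on the letter B.
A minor seventh spans 10 semitones, so Cb moves to pitch class 9. On the letter B that is Bbb.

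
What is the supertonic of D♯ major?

Degree 2 takes the letter 1 step above D, which is E.
In major, degree 2 sits 2 semitones above the tonic. D# + 2 semitones is pitch class 5, spelled on E as E#.

E#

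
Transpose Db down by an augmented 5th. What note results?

Gbb

A fifth below D lands on the letter G.
An augmented fifth spans 8 semitones, so Db moves to pitch class 5. On the letter G that is Gbb.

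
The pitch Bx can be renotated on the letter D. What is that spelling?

Db

B## is pitch class 1. The letter D alone is pitch class 2.
To reach pitch class 1 from D requires an offset of -1 semitone, i.e. flat: Db.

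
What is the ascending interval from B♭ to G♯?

The letter names run B→G, a span of 5 letter steps, so the interval is some kind of sixth.
Bb to G# is 10 semitones. A major sixth is 9, so 10 makes it augmented.

augmented sixth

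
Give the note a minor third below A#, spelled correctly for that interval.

A down a major third is F, so the target letter is F.
From A#, a minor third is 3 semitones down: F##.

F##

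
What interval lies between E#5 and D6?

The letter names run E→D, a span of 6 letter steps, so the interval is some kind of seventh.
E# to D is 9 semitones. A major seventh is 11, so 9 makes it diminished.

diminished seventh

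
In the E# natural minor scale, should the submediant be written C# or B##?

Each scale degree takes a distinct letter name. Degree 6 of a scale on E must use the letter C.
C# and B## are enharmonically the same pitch, but only C# uses the letter C, so it is the correct spelling here.

C#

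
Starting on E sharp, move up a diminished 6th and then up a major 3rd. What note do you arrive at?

A diminished sixth up from E# is C (letter C, 7 semitones up).
A major third up from C is E (letter E, 4 semitones up).

E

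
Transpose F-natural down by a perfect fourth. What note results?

C

A fourth below F lands on the letter C.
A perfect fourth spans 5 semitones, so F moves to pitch class 0. On the letter C that is C.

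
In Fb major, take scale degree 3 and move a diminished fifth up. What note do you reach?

Ebb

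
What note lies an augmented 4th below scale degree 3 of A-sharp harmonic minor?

Scale degree 3 of A# harmonic minor is C#.
An augmented fourth (6 semitones) below C# lands on the letter G, giving G.

G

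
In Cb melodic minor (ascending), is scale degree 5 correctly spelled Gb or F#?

Gb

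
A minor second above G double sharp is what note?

A#

G up a major second is A, so the target letter is A.
From G##, a minor second is 1 semitone up: A#.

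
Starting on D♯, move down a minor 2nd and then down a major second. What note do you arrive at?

B#

A minor second down from D# is C## (letter C, 1 semitone down).
A major second down from C## is B# (letter B, 2 semitones down).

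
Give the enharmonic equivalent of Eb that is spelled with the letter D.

Eb is pitch class 3. The letter D alone is pitch class 2.
To reach pitch class 3 from D requires an offset of +1 semitone, i.e. sharp: D#.

D#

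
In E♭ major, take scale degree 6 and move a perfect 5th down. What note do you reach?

Scale degree 6 of Eb major is C.
A perfect fifth (7 semitones) below C lands on the letter F, giving F.

F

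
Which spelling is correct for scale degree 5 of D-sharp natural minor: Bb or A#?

A#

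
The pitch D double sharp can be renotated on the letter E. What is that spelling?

E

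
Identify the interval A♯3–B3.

Counting letters A–B gives a second.
A#→B = 1 semitone, 1 narrower than the major second (2), so minor.

minor second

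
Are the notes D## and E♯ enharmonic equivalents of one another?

No

D## is pitch class 4; E# is pitch class 5.
The pitch classes differ (4 vs. 5), so they are not enharmonic equivalents.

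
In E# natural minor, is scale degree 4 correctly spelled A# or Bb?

A#

Each scale degree takes a distinct letter name. Degree 4 of a scale on E must use the letter A.
A# and Bb are enharmonically the same pitch, but only A# uses the letter A, so it is the correct spelling here.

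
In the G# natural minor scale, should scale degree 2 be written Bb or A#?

Each scale degree takes a distinct letter name. Degree 2 of a scale on G must use the letter A.
A# and Bb are enharmonically the same pitch, but only A# uses the letter A, so it is the correct spelling here.

A#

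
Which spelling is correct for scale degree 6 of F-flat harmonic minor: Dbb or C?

Dbb

Each scale degree takes a distinct letter name. Degree 6 of a scale on F must use the letter D.
Dbb and C are enharmonically the same pitch, but only Dbb uses the letter D, so it is the correct spelling here.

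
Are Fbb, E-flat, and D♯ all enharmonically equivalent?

Yes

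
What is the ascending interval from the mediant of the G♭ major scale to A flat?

The mediant of Gb major is Bb.
Bb up to Ab: letters B→A make it a seventh; 10 semitones makes it minor.

minor seventh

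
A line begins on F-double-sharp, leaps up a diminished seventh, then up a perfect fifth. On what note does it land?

B

A diminished seventh up from F## is E (letter E, 9 semitones up).
A perfect fifth up from E is B (letter B, 7 semitones up).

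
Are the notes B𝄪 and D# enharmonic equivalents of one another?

No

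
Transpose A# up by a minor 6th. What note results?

F#

A up a major sixth is F#, so the target letter is F.
From A#, a minor sixth is 8 semitones up: F#.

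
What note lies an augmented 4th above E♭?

A

A fourth above E lands on the letter A.
An augmented fourth spans 6 semitones, so Eb moves to pitch class 9. On the letter A that is A.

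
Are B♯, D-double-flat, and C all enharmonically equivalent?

B# = pitch class 0 and Dbb = pitch class 0 and C = pitch class 0 — the same pitch class, so they are enharmonic equivalents.

Yes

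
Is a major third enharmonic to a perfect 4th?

A major third spans 4 semitones; a perfect fourth spans 5.
The spans differ, so they are not enharmonic equivalents.

No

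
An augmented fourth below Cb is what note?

Gbb

A fourth below C lands on the letter G.
An augmented fourth spans 6 semitones, so Cb moves to pitch class 5. On the letter G that is Gbb.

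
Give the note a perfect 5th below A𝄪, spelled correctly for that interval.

D##

A fifth below A lands on the letter D.
A perfect fifth spans 7 semitones, so A## moves to pitch class 4. On the letter D that is D##.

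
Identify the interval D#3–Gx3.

augmented fourth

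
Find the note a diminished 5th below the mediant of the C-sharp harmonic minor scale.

A#

The mediant of C# harmonic minor is E.
A diminished fifth (6 semitones) below E lands on the letter A, giving A#.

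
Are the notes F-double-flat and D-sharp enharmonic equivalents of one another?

Yes

Fbb is pitch class 3; D# is pitch class 3.
All spellings map to pitch class 3, so they are enharmonically equivalent.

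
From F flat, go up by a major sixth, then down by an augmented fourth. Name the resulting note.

Abb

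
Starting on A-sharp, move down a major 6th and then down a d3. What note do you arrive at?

A major sixth down from A# is C# (letter C, 9 semitones down).
A diminished third down from C# is A## (letter A, 2 semitones down).

A##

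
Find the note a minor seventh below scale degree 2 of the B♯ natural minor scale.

Scale degree 2 of B# natural minor is C##.
A minor seventh (10 semitones) below C## lands on the letter D, giving D##.

D##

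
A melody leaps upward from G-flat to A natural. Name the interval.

augmented second

The letter names run G→A, a span of 1 letter step, so the interval is some kind of second.
Gb to A is 3 semitones. A major second is 2, so 3 makes it augmented.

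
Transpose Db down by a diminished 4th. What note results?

A

A fourth below D lands on the letter A.
A diminished fourth spans 4 semitones, so Db moves to pitch class 9. On the letter A that is A.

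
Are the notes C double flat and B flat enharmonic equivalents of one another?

Yes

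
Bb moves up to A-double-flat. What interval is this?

diminished seventh

The letter names run B→A, a span of 6 letter steps, so the interval is some kind of seventh.
Bb to Abb is 9 semitones. A major seventh is 11, so 9 makes it diminished.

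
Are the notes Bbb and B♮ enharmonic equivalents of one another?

Bbb is pitch class 9; B is pitch class 11.
The pitch classes differ (9 vs. 11), so they are not enharmonic equivalents.

No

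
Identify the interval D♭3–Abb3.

diminished fifth

The letter names run D→A, a span of 4 letter steps, so the interval is some kind of fifth.
Db to Abb is 6 semitones. A perfect fifth is 7, so 6 makes it diminished.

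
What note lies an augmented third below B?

A third below B lands on the letter G.
An augmented third spans 5 semitones, so B moves to pitch class 6. On the letter G that is Gb.

Gb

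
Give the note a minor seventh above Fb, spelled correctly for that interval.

Ebb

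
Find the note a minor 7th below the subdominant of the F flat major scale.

The subdominant of Fb major is Bbb.
A minor seventh (10 semitones) below Bbb lands on the letter C, giving Cb.

Cb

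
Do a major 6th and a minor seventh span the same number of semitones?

No

A major sixth spans 9 semitones; a minor seventh spans 10.
The spans differ, so they are not enharmonic equivalents.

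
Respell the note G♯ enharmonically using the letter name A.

Ab

G# is pitch class 8. The letter A alone is pitch class 9.
To reach pitch class 8 from A requires an offset of -1 semitone, i.e. flat: Ab.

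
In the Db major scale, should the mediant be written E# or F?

F

Each scale degree takes a distinct letter name. Degree 3 of a scale on D must use the letter F.
F and E# are enharmonically the same pitch, but only F uses the letter F, so it is the correct spelling here.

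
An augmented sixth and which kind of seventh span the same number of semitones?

minor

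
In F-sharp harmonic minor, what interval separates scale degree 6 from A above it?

perfect fifth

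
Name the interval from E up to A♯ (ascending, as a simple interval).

augmented fourth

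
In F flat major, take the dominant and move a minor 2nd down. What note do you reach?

The dominant of Fb major is Cb.
A minor second (1 semitone) below Cb lands on the letter B, giving Bb.

Bb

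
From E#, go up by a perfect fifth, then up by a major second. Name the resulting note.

A perfect fifth up from E# is B# (letter B, 7 semitones up).
A major second up from B# is C## (letter C, 2 semitones up).

C##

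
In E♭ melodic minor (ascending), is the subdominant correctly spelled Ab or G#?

Each scale degree takes a distinct letter name. Degree 4 of a scale on E must use the letter A.
Ab and G# are enharmonically the same pitch, but only Ab uses the letter A, so it is the correct spelling here.

Ab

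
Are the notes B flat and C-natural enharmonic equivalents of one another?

No

Bb is pitch class 10; C is pitch class 0.
The pitch classes differ (10 vs. 0), so they are not enharmonic equivalents.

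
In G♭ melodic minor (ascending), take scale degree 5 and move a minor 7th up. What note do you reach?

Cb

Scale degree 5 of Gb melodic minor (ascending) is Db.
A minor seventh (10 semitones) above Db lands on the letter C, giving Cb.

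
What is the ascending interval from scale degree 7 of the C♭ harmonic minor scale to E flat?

Scale degree 7 of Cb harmonic minor is Bb.
Bb up to Eb: letters B→E make it a fourth; 5 semitones makes it perfect.

perfect fourth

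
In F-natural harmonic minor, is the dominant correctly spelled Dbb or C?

Each scale degree takes a distinct letter name. Degree 5 of a scale on F must use the letter C.
C and Dbb are enharmonically the same pitch, but only C uses the letter C, so it is the correct spelling here.

C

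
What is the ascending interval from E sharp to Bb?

doubly diminished fifth

The letter names run E→B, a span of 4 letter steps, so the interval is some kind of fifth.
E# to Bb is 5 semitones. A perfect fifth is 7, so 5 makes it doubly diminished.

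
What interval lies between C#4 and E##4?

Counting letters C–D–E gives a third.
C#→E## = 5 semitones, 1 wider than the major third (4), so augmented.

augmented third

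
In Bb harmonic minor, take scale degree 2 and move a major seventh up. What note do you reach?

Scale degree 2 of Bb harmonic minor is C.
A major seventh (11 semitones) above C lands on the letter B, giving B.

B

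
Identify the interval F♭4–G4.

augmented second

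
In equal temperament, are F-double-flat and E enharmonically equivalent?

Two spellings are enharmonically equivalent only if they share a pitch class.
Here Fbb → 3, E → 4; 3 ≠ 4, so they are not.

No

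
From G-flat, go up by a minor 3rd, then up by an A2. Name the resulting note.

A minor third up from Gb is Bbb (letter B, 3 semitones up).
An augmented second up from Bbb is C (letter C, 3 semitones up).

C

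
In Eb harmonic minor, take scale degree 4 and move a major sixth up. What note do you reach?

Scale degree 4 of Eb harmonic minor is Ab.
A major sixth (9 semitones) above Ab lands on the letter F, giving F.

F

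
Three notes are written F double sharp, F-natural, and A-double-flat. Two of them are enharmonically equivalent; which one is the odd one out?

In 12-tone equal temperament, enharmonic equivalents share a pitch class. F## is pitch class 7; F is pitch class 5; Abb is pitch class 7.
F## and Abb share pitch class 7, while F is pitch class 5.

F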